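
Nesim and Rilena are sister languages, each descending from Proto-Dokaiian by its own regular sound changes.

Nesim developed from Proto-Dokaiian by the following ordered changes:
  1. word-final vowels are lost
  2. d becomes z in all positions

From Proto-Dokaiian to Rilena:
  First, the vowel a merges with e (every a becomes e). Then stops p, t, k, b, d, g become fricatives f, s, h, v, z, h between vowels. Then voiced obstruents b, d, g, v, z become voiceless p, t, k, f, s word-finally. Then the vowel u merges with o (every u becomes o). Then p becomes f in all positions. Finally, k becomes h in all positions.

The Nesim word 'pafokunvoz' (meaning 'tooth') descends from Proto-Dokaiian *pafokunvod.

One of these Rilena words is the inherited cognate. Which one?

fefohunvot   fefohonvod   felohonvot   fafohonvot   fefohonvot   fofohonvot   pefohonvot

Rilena: *pafokunvod > pefokunvod > pefohunvod > pefohunvot > pefohonvot > fefohonvot  (by vowel merger, intervocalic lenition, final devoicing, vowel merger, unconditioned shift)
Only 'fefohonvot' matches the regular Rilena development of *pafokunvod.

fefohonvot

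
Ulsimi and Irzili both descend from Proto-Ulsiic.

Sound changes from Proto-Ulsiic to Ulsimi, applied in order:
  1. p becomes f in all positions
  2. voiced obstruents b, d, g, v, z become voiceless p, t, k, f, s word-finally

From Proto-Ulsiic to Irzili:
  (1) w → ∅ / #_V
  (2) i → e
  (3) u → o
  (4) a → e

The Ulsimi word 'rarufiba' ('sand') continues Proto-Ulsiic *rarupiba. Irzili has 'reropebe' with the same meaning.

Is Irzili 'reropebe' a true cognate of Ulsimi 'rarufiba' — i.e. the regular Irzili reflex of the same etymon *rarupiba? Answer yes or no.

Derive the expected Irzili reflex of *rarupiba:
Irzili: start from *rarupiba.
  rule 1: no change — rarupiba
  rule 2 (vowel merger): rarupiba → rarupeba
  rule 3 (vowel merger): rarupeba → raropeba
  rule 4 (vowel merger): raropeba → reropebe
  ⇒ Irzili reropebe
Irzili 'reropebe' matches the regular reflex exactly, so the pair is cognate.

yes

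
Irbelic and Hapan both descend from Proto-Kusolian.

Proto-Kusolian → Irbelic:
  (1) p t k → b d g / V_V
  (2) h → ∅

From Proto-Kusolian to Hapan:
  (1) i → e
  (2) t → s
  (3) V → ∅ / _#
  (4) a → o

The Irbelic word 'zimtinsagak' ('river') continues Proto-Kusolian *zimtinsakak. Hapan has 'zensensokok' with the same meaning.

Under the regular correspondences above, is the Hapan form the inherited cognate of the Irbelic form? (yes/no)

no

Derive the expected Hapan reflex of *zimtinsakak:
Hapan: *zimtinsakak
  zimtinsakak → zemtensakak   [vowel merger]
  zemtensakak → zemsensakak   [unconditioned shift]
  zemsensakak (rule 3 does not apply)
  zemsensakak → zemsensokok   [vowel merger]
  giving Hapan zemsensokok.
The regular Hapan reflex would be 'zemsensokok', but the attested form is 'zensensokok'. The correspondence is irregular, so they are not cognates (the Hapan form has a different source).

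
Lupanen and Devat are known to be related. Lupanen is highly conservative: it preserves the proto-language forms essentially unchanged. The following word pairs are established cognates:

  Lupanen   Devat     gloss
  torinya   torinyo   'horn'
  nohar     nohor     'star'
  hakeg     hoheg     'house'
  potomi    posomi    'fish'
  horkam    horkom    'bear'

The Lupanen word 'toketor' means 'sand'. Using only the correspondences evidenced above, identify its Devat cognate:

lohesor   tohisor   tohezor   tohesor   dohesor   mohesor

hakeg ~ hoheg — Lupanen k corresponds to Devat h between vowels (before a front vowel).
potomi ~ posomi — Lupanen t corresponds to Devat s between vowels (before a back vowel).
Applying these to Lupanen 'toketor':
  toketor → tohetor   (k→h between vowels (before a front vowel))
  tohetor → tohesor   (t→s between vowels (before a back vowel))
So the Devat cognate is 'tohesor'.

tohesor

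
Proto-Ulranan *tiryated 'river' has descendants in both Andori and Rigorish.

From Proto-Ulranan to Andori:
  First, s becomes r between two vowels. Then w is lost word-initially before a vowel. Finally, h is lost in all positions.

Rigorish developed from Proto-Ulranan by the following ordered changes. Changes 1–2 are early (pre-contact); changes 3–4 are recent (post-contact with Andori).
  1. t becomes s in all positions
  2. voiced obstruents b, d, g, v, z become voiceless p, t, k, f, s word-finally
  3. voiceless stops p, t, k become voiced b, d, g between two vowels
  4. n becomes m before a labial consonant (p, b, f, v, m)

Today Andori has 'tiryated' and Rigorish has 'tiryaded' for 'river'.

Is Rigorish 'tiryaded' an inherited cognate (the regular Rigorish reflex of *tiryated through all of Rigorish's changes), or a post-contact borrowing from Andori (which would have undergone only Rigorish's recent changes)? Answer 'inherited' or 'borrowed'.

If inherited, *tiryated would pass through all of Rigorish's changes:
Rigorish: *tiryated
  tiryated → siryased   [unconditioned shift]
  siryased → siryaset   [final devoicing]
  siryaset (rule 3 does not apply)
  siryaset (rule 4 does not apply)
  giving Rigorish siryaset.
If borrowed from Andori 'tiryated' after the early changes, it would undergo only the recent ones:
  rule 3 (intervocalic voicing): tiryated → tiryaded
  rule 4 (nasal place assimilation): no change (tiryaded)
  ⇒ as a loan: tiryaded
Rigorish 'tiryaded' matches the loan outcome 'tiryaded', not the inherited 'siryaset' — it skipped the early Rigorish changes, so it was borrowed from Andori.

borrowed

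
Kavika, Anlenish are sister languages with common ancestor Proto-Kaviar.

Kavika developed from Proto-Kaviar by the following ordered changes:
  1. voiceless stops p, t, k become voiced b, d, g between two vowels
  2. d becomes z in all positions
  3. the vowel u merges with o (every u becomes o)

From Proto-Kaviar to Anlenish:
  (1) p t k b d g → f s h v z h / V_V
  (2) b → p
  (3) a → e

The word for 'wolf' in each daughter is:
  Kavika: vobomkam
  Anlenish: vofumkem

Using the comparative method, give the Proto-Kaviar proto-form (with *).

Position 7: Kavika has a, Anlenish has e. Kavika preserves a here (none of its changes turn any other segment into a), so the proto-segment is *a.
Position 3: Kavika has b, Anlenish has f. Taking the neighbouring segments as reconstructed: Kavika b could go back to *p or *b; Anlenish f could go back to *p or *f — the one source consistent with every daughter is *p.
Position 4: Kavika has o, Anlenish has u. Anlenish preserves u here (none of its changes turn any other segment into u), so the proto-segment is *u.
Verify the candidate proto-form against each daughter:
Kavika: start from *vopumkam.
  rule 1 (intervocalic voicing): vopumkam → vobumkam
  rule 2: no change — vobumkam
  rule 3 (vowel merger): vobumkam → vobomkam
  ⇒ Kavika vobomkam
Anlenish: *vopumkam > vofumkam > vofumkem  (by intervocalic lenition, vowel merger)
*vopumkam is the unique common source.

*vopumkam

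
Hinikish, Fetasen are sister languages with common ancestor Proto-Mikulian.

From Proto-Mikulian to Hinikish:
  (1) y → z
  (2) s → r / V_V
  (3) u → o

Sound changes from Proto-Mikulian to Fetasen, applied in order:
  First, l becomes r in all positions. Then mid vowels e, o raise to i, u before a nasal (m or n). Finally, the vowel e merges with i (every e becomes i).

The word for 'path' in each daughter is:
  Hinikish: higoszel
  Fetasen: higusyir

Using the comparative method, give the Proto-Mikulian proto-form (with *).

*higusyel

Position 7: Hinikish has e, Fetasen has i. Hinikish preserves e here (none of its changes turn any other segment into e), so the proto-segment is *e.
Position 8: Hinikish has l, Fetasen has r. Hinikish preserves l here (none of its changes turn any other segment into l), so the proto-segment is *l.
Continuing position by position gives *higusyel; check it forward:
Hinikish: start from *higusyel.
  rule 1 (unconditioned shift): higusyel → higuszel
  rule 2: no change — higuszel
  rule 3 (vowel merger): higuszel → higoszel
  ⇒ Hinikish higoszel
Fetasen: *higusyel
  higusyel → higusyer   [unconditioned shift]
  higusyer (rule 2 does not apply)
  higusyer → higusyir   [vowel merger]
  giving Fetasen higusyir.
No other proto-form is consistent with every reflex, so the reconstruction is *higusyel.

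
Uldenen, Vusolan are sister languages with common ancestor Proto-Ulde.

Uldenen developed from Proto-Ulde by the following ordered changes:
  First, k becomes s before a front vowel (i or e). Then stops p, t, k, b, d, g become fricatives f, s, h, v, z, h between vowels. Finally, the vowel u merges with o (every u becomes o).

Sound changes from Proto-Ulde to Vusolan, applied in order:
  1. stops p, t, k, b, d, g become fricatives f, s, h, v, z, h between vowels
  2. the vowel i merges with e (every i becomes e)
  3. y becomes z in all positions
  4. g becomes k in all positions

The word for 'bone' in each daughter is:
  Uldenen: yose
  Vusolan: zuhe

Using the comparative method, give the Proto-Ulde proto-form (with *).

*yuke

Position 1: Uldenen has y, Vusolan has z. Uldenen preserves y here (none of its changes turn any other segment into y), so the proto-segment is *y.
Position 3: Uldenen has s, Vusolan has h. Taking the neighbouring segments as reconstructed: Uldenen s could go back to *t or *k or *s; Vusolan h could go back to *k or *g or *h — the one source consistent with every daughter is *k.
Verify the candidate proto-form against each daughter:
Uldenen: start from *yuke.
  rule 1 (palatalisation): yuke → yuse
  rule 2: no change — yuse
  rule 3 (vowel merger): yuse → yose
  ⇒ Uldenen yose
Vusolan: *yuke > yuhe > zuhe  (by intervocalic lenition, unconditioned shift)
*yuke is the unique common source.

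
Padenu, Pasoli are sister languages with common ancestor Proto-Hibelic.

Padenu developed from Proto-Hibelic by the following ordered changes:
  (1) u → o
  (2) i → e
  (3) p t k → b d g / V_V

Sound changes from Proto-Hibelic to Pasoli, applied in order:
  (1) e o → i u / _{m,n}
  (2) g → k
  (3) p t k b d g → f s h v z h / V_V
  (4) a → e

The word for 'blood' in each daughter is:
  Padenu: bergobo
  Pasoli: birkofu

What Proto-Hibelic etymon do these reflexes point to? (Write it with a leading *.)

Position 4: Padenu has g, Pasoli has k. Taking the neighbouring segments as reconstructed: Padenu g can only go back to *g; Pasoli k could go back to *k or *g — the one source consistent with every daughter is *g.
Position 7: Padenu has o, Pasoli has u. Taking the neighbouring segments as reconstructed: Padenu o could go back to *o or *u; Pasoli u can only go back to *u — the one source consistent with every daughter is *u.
Position 2: Padenu has e, Pasoli has i. Taking the neighbouring segments as reconstructed: Padenu e could go back to *e or *i; Pasoli i can only go back to *i — the one source consistent with every daughter is *i.
This points to *birgopu. Verify forward in each daughter:
Padenu: *birgopu
  birgopu → birgopo   [vowel merger]
  birgopo → bergopo   [vowel merger]
  bergopo → bergobo   [intervocalic voicing]
  giving Padenu bergobo.
Pasoli: *birgopu > birkopu > birkofu  (by unconditioned shift, intervocalic lenition)
Only *birgopu yields all of Padenu bergobo, Pasoli birkofu.

*birgopu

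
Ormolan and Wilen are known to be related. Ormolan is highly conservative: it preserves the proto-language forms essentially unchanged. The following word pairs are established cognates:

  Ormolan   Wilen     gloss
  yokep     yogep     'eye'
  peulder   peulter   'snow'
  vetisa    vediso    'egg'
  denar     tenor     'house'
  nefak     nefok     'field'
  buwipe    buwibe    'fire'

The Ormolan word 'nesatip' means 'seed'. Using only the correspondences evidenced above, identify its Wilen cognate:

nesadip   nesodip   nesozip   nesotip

nefak ~ nefok — Ormolan a corresponds to Wilen o after a consonant, before a consonant other than r, m, n, p, b, f, v.
vetisa ~ vediso — Ormolan t corresponds to Wilen d between vowels (before a front vowel).
Applying these to Ormolan 'nesatip':
  nesatip → nesotip   (a→o after a consonant, before a consonant other than r, m, n, p, b, f, v)
  nesotip → nesodip   (t→d between vowels (before a front vowel))
So the Wilen cognate is 'nesodip'.

nesodip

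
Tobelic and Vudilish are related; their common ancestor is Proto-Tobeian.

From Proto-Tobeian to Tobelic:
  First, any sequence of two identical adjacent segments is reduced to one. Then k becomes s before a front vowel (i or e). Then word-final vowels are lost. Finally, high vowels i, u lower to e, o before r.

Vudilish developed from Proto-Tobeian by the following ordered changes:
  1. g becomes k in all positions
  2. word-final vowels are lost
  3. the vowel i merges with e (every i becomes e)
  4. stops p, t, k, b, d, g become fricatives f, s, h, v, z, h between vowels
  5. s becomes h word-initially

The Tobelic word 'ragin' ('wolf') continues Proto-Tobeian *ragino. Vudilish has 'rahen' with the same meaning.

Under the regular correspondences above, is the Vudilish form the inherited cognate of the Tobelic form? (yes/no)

Derive the expected Vudilish reflex of *ragino:
Vudilish: *ragino
  ragino → rakino   [unconditioned shift]
  rakino → rakin   [apocope]
  rakin → raken   [vowel merger]
  raken → rahen   [intervocalic lenition]
  rahen (rule 5 does not apply)
  giving Vudilish rahen.
Vudilish 'rahen' matches the regular reflex exactly, so the pair is cognate.

yes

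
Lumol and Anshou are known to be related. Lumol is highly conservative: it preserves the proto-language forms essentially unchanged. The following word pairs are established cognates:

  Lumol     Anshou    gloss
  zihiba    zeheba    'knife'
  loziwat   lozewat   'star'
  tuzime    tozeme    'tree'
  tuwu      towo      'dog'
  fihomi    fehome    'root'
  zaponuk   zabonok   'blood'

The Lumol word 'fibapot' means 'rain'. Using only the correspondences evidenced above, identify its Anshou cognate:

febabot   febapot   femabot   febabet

zihiba ~ zeheba — Lumol i corresponds to Anshou e after a consonant, before a labial obstruent.
zaponuk ~ zabonok — Lumol p corresponds to Anshou b between vowels (before a back vowel).
Applying these to Lumol 'fibapot':
  fibapot → febapot   (i→e after a consonant, before a labial obstruent)
  febapot → febabot   (p→b between vowels (before a back vowel))
So the Anshou cognate is 'febabot'.

febabot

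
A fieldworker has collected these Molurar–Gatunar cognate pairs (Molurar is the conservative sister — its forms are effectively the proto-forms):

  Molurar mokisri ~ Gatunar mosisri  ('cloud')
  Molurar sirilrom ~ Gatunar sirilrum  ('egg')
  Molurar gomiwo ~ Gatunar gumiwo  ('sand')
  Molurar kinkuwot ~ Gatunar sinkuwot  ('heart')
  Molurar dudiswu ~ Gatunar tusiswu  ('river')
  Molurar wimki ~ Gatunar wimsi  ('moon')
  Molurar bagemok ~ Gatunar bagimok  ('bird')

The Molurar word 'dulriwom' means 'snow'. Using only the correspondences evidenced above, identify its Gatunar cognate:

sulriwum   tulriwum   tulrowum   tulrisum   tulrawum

tulriwum

dudiswu ~ tusiswu — Molurar d corresponds to Gatunar t word-initially before a back vowel.
sirilrom ~ sirilrum, gomiwo ~ gumiwo — Molurar o corresponds to Gatunar u after a consonant, before a nasal.
Applying these to Molurar 'dulriwom':
  dulriwom → tulriwom   (d→t word-initially before a back vowel)
  tulriwom → tulriwum   (o→u after a consonant, before a nasal)
So the Gatunar cognate is 'tulriwum'.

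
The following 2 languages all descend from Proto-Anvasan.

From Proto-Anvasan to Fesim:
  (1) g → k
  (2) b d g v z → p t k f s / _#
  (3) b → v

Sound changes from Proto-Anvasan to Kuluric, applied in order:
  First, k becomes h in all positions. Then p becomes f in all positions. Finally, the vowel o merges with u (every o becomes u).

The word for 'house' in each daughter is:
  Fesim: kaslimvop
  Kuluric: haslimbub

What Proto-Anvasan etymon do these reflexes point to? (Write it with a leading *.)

Position 8: Fesim has o, Kuluric has u. Fesim preserves o here (none of its changes turn any other segment into o), so the proto-segment is *o.
Position 1: Fesim has k, Kuluric has h. Taking the neighbouring segments as reconstructed: Fesim k could go back to *k or *g; Kuluric h could go back to *k or *h — the one source consistent with every daughter is *k.
Position 9: Fesim has p, Kuluric has b. Kuluric preserves b here (none of its changes turn any other segment into b), so the proto-segment is *b.
Continuing position by position gives *kaslimbob; check it forward:
Fesim: *kaslimbob
  kaslimbob (rule 1 does not apply)
  kaslimbob → kaslimbop   [final devoicing]
  kaslimbop → kaslimvop   [unconditioned shift]
  giving Fesim kaslimvop.
Kuluric: *kaslimbob > haslimbob > haslimbub  (by unconditioned shift, vowel merger)
Only *kaslimbob yields all of Fesim kaslimvop, Kuluric haslimbub.

*kaslimbob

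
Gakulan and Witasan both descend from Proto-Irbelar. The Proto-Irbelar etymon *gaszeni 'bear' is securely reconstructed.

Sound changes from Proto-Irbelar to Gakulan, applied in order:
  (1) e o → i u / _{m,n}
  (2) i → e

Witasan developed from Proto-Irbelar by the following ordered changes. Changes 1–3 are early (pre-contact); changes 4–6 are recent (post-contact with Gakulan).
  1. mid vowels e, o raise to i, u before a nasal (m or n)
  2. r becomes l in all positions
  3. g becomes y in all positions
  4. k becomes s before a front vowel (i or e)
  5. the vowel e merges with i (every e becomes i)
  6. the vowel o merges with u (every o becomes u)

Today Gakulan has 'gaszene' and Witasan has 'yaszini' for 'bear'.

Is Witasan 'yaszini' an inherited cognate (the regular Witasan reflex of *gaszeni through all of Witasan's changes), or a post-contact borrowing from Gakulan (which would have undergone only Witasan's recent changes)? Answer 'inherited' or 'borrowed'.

inherited

If inherited, *gaszeni would pass through all of Witasan's changes:
Witasan: *gaszeni > gaszini > yaszini  (by pre-nasal raising, unconditioned shift)
If borrowed from Gakulan 'gaszene' after the early changes, it would undergo only the recent ones:
  rule 4 (palatalisation): no change (gaszene)
  rule 5 (vowel merger): gaszene → gaszini
  rule 6 (vowel merger): no change (gaszini)
  ⇒ as a loan: gaszini
Witasan 'yaszini' matches the inherited outcome exactly, so it is an inherited cognate, not a loan.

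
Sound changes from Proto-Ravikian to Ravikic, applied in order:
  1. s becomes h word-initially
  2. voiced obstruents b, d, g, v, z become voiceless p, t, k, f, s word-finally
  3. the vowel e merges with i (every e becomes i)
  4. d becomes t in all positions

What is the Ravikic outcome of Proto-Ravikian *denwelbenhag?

tinwilbinhak

Ravikic: start from *denwelbenhag.
  rule 1: no change — denwelbenhag
  rule 2 (final devoicing): denwelbenhag → denwelbenhak
  rule 3 (vowel merger): denwelbenhak → dinwilbinhak
  rule 4 (unconditioned shift): dinwilbinhak → tinwilbinhak
  ⇒ Ravikic tinwilbinhak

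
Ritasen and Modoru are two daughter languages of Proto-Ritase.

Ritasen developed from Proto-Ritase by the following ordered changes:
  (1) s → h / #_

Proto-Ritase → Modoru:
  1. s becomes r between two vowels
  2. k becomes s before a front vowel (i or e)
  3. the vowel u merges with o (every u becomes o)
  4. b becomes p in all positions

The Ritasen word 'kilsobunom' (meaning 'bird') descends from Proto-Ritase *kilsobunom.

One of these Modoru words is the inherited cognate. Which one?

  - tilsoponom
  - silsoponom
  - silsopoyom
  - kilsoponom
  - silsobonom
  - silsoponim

silsoponom

Modoru: *kilsobunom
  kilsobunom (rule 1 does not apply)
  kilsobunom → silsobunom   [palatalisation]
  silsobunom → silsobonom   [vowel merger]
  silsobonom → silsoponom   [unconditioned shift]
  giving Modoru silsoponom.
Only 'silsoponom' matches the regular Modoru development of *kilsobunom.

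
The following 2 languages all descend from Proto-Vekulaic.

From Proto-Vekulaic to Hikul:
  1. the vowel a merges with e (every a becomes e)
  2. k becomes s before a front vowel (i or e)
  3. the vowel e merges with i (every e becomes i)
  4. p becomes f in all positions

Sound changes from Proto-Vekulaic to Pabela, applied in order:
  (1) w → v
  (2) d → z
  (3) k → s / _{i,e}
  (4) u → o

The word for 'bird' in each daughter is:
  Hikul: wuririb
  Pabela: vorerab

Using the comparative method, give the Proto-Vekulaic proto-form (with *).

Position 6: Hikul has i, Pabela has a. Pabela preserves a here (none of its changes turn any other segment into a), so the proto-segment is *a.
Position 4: Hikul has i, Pabela has e. Pabela preserves e here (none of its changes turn any other segment into e), so the proto-segment is *e.
This points to *wurerab. Verify forward in each daughter:
Hikul: *wurerab > wurereb > wuririb  (by vowel merger, vowel merger)
Pabela: start from *wurerab.
  rule 1 (unconditioned shift): wurerab → vurerab
  rule 2: no change — vurerab
  rule 3: no change — vurerab
  rule 4 (vowel merger): vurerab → vorerab
  ⇒ Pabela vorerab
*wurerab is the unique common source.

*wurerab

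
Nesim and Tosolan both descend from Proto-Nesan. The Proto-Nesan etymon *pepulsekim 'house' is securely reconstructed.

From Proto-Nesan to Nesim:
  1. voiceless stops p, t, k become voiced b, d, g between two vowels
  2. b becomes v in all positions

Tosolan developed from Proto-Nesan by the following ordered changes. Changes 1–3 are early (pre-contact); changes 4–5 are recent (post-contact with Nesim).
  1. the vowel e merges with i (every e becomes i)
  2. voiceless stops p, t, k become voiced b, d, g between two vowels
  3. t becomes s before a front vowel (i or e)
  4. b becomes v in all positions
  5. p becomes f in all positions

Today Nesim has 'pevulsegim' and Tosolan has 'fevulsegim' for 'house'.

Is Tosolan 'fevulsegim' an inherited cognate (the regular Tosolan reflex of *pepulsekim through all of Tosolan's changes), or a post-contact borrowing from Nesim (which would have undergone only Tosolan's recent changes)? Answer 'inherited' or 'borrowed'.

If inherited, *pepulsekim would pass through all of Tosolan's changes:
Tosolan: *pepulsekim > pipulsikim > pibulsigim > pivulsigim > fivulsigim  (by vowel merger, intervocalic voicing, unconditioned shift, unconditioned shift)
If borrowed from Nesim 'pevulsegim' after the early changes, it would undergo only the recent ones:
  rule 4 (unconditioned shift): no change (pevulsegim)
  rule 5 (unconditioned shift): pevulsegim → fevulsegim
  ⇒ as a loan: fevulsegim
Tosolan 'fevulsegim' matches the loan outcome 'fevulsegim', not the inherited 'fivulsigim' — it skipped the early Tosolan changes, so it was borrowed from Nesim.

borrowed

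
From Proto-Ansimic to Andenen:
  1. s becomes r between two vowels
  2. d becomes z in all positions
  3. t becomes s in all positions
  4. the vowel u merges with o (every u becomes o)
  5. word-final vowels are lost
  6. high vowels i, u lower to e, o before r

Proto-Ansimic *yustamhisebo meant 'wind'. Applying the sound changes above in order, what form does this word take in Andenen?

yossamhereb

Andenen: *yustamhisebo
  yustamhisebo → yustamhirebo   [rhotacism]
  yustamhirebo (rule 2 does not apply)
  yustamhirebo → yussamhirebo   [unconditioned shift]
  yussamhirebo → yossamhirebo   [vowel merger]
  yossamhirebo → yossamhireb   [apocope]
  yossamhireb → yossamhereb   [pre-rhotic lowering]
  giving Andenen yossamhereb.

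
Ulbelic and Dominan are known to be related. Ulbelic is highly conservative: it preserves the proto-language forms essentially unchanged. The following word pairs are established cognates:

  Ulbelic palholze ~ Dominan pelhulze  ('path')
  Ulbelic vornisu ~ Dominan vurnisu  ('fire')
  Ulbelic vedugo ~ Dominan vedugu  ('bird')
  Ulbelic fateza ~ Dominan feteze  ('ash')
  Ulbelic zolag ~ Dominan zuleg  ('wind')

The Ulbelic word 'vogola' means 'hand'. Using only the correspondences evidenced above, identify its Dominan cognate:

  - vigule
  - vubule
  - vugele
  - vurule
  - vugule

vugule

palholze ~ pelhulze, zolag ~ zuleg — Ulbelic o corresponds to Dominan u after a consonant, before a consonant other than r, m, n, p, b, f, v.
fateza ~ feteze — Ulbelic a corresponds to Dominan e word-finally.
Applying these to Ulbelic 'vogola':
  vogola → vugola   (o→u after a consonant, before a consonant other than r, m, n, p, b, f, v)
  vugola → vugula   (o→u after a consonant, before a consonant other than r, m, n, p, b, f, v)
  vugula → vugule   (a→e word-finally)
So the Dominan cognate is 'vugule'.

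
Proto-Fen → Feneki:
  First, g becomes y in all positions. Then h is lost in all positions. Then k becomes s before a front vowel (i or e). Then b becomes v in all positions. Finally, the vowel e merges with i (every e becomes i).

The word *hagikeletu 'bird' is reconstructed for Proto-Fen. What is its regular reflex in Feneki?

Feneki: start from *hagikeletu.
  rule 1 (unconditioned shift): hagikeletu → hayikeletu
  rule 2 (h-loss): hayikeletu → ayikeletu
  rule 3 (palatalisation): ayikeletu → ayiseletu
  rule 4: no change — ayiseletu
  rule 5 (vowel merger): ayiseletu → ayisilitu
  ⇒ Feneki ayisilitu

ayisilitu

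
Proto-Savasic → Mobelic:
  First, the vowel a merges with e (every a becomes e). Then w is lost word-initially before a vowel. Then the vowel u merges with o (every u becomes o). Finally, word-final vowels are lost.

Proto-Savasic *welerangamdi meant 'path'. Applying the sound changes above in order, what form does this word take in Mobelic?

elerengemd

Mobelic: *welerangamdi > welerengemdi > elerengemdi > elerengemd  (by vowel merger, glide loss, apocope)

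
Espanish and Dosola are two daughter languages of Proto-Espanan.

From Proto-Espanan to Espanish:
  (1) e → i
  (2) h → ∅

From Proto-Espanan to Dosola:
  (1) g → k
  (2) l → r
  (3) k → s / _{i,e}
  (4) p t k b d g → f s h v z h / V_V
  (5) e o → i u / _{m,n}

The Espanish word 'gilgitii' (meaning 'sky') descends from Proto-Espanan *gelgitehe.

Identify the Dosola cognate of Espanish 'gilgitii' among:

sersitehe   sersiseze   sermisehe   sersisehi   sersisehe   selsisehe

sersisehe

Dosola: *gelgitehe
  gelgitehe → kelkitehe   [unconditioned shift]
  kelkitehe → kerkitehe   [unconditioned shift]
  kerkitehe → sersitehe   [palatalisation]
  sersitehe → sersisehe   [intervocalic lenition]
  sersisehe (rule 5 does not apply)
  giving Dosola sersisehe.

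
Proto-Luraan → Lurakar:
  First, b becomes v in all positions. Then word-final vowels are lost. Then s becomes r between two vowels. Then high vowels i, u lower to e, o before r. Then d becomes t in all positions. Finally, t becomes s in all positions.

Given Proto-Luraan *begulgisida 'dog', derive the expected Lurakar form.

vegulgeris

Lurakar: *begulgisida
  begulgisida → vegulgisida   [unconditioned shift]
  vegulgisida → vegulgisid   [apocope]
  vegulgisid → vegulgirid   [rhotacism]
  vegulgirid → vegulgerid   [pre-rhotic lowering]
  vegulgerid → vegulgerit   [unconditioned shift]
  vegulgerit → vegulgeris   [unconditioned shift]
  giving Lurakar vegulgeris.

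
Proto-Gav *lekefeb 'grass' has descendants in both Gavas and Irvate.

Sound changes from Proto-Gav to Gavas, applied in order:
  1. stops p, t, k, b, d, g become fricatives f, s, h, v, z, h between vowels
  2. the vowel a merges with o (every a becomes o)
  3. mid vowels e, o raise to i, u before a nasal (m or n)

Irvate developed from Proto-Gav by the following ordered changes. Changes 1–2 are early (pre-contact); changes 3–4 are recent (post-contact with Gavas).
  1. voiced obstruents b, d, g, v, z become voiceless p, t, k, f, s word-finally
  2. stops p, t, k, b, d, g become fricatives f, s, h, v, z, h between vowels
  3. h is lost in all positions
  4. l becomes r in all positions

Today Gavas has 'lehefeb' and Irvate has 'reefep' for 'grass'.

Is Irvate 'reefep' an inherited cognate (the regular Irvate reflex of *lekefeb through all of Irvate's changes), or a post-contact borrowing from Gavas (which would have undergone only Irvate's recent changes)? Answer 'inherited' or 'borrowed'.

If inherited, *lekefeb would pass through all of Irvate's changes:
Irvate: *lekefeb > lekefep > lehefep > leefep > reefep  (by final devoicing, intervocalic lenition, h-loss, unconditioned shift)
If borrowed from Gavas 'lehefeb' after the early changes, it would undergo only the recent ones:
  rule 3 (h-loss): lehefeb → leefeb
  rule 4 (unconditioned shift): leefeb → reefeb
  ⇒ as a loan: reefeb
Irvate 'reefep' matches the inherited outcome exactly, so it is an inherited cognate, not a loan.

inherited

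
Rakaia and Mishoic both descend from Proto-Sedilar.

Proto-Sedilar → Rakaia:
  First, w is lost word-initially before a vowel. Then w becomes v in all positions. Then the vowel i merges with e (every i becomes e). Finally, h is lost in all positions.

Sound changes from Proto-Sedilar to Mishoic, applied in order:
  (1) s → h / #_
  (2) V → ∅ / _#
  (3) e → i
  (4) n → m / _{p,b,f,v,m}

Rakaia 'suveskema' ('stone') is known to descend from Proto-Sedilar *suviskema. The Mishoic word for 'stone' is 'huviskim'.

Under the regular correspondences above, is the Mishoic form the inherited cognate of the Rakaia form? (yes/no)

yes

Derive the expected Mishoic reflex of *suviskema:
Mishoic: start from *suviskema.
  rule 1 (debuccalisation): suviskema → huviskema
  rule 2 (apocope): huviskema → huviskem
  rule 3 (vowel merger): huviskem → huviskim
  rule 4: no change — huviskim
  ⇒ Mishoic huviskim
Mishoic 'huviskim' matches the regular reflex exactly, so the pair is cognate.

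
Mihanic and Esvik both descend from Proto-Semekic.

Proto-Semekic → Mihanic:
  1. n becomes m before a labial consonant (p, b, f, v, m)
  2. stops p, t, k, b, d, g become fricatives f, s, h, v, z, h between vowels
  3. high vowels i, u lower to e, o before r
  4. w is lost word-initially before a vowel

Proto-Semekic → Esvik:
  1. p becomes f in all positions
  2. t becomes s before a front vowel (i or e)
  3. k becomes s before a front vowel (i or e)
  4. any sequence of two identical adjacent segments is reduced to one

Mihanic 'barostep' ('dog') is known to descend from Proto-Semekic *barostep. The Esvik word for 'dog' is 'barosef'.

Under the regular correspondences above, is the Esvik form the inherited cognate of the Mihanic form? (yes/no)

Derive the expected Esvik reflex of *barostep:
Esvik: *barostep
  barostep → barostef   [unconditioned shift]
  barostef → barossef   [palatalisation]
  barossef (rule 3 does not apply)
  barossef → barosef   [degemination]
  giving Esvik barosef.
Esvik 'barosef' matches the regular reflex exactly, so the pair is cognate.

yes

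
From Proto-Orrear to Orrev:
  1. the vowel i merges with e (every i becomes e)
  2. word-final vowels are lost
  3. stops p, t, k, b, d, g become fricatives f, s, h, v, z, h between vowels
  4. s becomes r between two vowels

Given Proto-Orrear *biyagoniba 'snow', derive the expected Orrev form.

beyahoneb

Orrev: *biyagoniba
  biyagoniba → beyagoneba   [vowel merger]
  beyagoneba → beyagoneb   [apocope]
  beyagoneb → beyahoneb   [intervocalic lenition]
  beyahoneb (rule 4 does not apply)
  giving Orrev beyahoneb.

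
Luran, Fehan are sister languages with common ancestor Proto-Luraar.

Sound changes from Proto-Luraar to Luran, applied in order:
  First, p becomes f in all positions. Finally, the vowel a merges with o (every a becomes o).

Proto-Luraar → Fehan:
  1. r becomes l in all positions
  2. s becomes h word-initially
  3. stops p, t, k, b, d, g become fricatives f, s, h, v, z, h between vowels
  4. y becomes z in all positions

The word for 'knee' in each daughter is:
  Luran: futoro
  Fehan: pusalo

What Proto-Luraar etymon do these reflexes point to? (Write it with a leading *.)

Position 1: Luran has f, Fehan has p. Fehan preserves p here (none of its changes turn any other segment into p), so the proto-segment is *p.
Position 4: Luran has o, Fehan has a. Fehan preserves a here (none of its changes turn any other segment into a), so the proto-segment is *a.
Position 5: Luran has r, Fehan has l. Luran preserves r here (none of its changes turn any other segment into r), so the proto-segment is *r.
This points to *putaro. Verify forward in each daughter:
Luran: *putaro
  putaro → futaro   [unconditioned shift]
  futaro → futoro   [vowel merger]
  giving Luran futoro.
Fehan: *putaro > putalo > pusalo  (by unconditioned shift, intervocalic lenition)
Only *putaro yields all of Luran futoro, Fehan pusalo.

*putaro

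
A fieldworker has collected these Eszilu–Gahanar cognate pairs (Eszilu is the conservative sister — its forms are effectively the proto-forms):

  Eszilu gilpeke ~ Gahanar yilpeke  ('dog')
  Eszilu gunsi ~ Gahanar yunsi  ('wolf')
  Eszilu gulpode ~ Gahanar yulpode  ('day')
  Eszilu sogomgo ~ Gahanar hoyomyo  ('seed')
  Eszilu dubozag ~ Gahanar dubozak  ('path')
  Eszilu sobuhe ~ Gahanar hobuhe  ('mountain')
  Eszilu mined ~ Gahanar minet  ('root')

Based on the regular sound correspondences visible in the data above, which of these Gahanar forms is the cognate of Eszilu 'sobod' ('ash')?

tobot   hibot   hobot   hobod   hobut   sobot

hobot

sogomgo ~ hoyomyo, sobuhe ~ hobuhe — Eszilu s corresponds to Gahanar h word-initially before a back vowel.
mined ~ minet — Eszilu d corresponds to Gahanar t word-finally.
Applying these to Eszilu 'sobod':
  sobod → hobod   (s→h word-initially before a back vowel)
  hobod → hobot   (d→t word-finally)
So the Gahanar cognate is 'hobot'.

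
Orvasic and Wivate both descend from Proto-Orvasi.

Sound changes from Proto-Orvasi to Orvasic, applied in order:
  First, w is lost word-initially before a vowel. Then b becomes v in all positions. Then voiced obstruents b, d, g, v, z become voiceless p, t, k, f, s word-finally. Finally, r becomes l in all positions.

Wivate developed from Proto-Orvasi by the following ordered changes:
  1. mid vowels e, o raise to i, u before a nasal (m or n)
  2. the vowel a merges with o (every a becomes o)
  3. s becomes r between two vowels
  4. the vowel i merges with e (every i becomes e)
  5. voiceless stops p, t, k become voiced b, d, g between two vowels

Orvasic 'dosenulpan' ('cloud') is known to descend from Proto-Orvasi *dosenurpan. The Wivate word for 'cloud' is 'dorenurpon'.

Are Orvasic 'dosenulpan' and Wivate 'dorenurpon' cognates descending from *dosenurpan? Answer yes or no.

Derive the expected Wivate reflex of *dosenurpan:
Wivate: start from *dosenurpan.
  rule 1 (pre-nasal raising): dosenurpan → dosinurpan
  rule 2 (vowel merger): dosinurpan → dosinurpon
  rule 3 (rhotacism): dosinurpon → dorinurpon
  rule 4 (vowel merger): dorinurpon → dorenurpon
  rule 5: no change — dorenurpon
  ⇒ Wivate dorenurpon
Wivate 'dorenurpon' matches the regular reflex exactly, so the pair is cognate.

yes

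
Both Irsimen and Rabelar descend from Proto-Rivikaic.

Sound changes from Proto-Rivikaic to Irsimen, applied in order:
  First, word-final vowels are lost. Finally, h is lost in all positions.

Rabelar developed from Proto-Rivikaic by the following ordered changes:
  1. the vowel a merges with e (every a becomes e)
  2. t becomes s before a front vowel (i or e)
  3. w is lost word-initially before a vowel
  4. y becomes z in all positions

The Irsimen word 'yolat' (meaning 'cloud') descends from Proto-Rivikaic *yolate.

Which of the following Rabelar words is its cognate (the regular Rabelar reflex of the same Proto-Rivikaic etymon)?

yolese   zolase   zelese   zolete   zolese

zolese

Rabelar: *yolate
  yolate → yolete   [vowel merger]
  yolete → yolese   [palatalisation]
  yolese (rule 3 does not apply)
  yolese → zolese   [unconditioned shift]
  giving Rabelar zolese.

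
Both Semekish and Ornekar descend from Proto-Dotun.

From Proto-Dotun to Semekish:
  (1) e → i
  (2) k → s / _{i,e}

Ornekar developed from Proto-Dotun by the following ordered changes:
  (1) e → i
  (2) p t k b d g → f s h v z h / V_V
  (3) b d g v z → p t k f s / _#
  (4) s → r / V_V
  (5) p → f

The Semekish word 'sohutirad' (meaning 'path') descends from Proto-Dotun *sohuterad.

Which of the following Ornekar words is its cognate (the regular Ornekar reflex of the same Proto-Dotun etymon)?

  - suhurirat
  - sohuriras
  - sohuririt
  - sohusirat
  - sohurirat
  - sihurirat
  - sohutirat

sohurirat

Ornekar: *sohuterad
  sohuterad → sohutirad   [vowel merger]
  sohutirad → sohusirad   [intervocalic lenition]
  sohusirad → sohusirat   [final devoicing]
  sohusirat → sohurirat   [rhotacism]
  sohurirat (rule 5 does not apply)
  giving Ornekar sohurirat.
The other candidates each miss or misapply at least one Ornekar change.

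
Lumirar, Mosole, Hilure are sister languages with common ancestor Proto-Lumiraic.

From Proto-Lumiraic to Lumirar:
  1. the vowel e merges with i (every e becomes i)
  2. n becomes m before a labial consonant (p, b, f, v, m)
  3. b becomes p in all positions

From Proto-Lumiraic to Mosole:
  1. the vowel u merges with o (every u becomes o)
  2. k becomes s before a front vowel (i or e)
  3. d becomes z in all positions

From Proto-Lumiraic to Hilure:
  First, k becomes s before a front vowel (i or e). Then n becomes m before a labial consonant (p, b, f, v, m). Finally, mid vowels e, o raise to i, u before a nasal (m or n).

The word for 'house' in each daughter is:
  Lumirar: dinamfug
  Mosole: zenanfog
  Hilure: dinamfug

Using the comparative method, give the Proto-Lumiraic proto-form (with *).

Position 1: Lumirar has d, Mosole has z, Hilure has d. Lumirar preserves d here (none of its changes turn any other segment into d), so the proto-segment is *d.
Position 5: Lumirar has m, Mosole has n, Hilure has m. Mosole preserves n here (none of its changes turn any other segment into n), so the proto-segment is *n.
Position 2: Lumirar has i, Mosole has e, Hilure has i. Mosole preserves e here (none of its changes turn any other segment into e), so the proto-segment is *e.
This points to *denanfug. Verify forward in each daughter:
Lumirar: *denanfug > dinanfug > dinamfug  (by vowel merger, nasal place assimilation)
Mosole: *denanfug > denanfog > zenanfog  (by vowel merger, unconditioned shift)
Hilure: *denanfug
  denanfug (rule 1 does not apply)
  denanfug → denamfug   [nasal place assimilation]
  denamfug → dinamfug   [pre-nasal raising]
  giving Hilure dinamfug.
No other proto-form is consistent with every reflex, so the reconstruction is *denanfug.

*denanfug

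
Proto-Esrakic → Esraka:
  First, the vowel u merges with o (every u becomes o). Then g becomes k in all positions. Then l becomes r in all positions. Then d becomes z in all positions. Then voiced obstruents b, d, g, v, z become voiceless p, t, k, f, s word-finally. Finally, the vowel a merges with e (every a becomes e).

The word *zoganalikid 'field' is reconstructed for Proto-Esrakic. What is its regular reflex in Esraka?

Esraka: *zoganalikid
  zoganalikid (rule 1 does not apply)
  zoganalikid → zokanalikid   [unconditioned shift]
  zokanalikid → zokanarikid   [unconditioned shift]
  zokanarikid → zokanarikiz   [unconditioned shift]
  zokanarikiz → zokanarikis   [final devoicing]
  zokanarikis → zokenerikis   [vowel merger]
  giving Esraka zokenerikis.

zokenerikis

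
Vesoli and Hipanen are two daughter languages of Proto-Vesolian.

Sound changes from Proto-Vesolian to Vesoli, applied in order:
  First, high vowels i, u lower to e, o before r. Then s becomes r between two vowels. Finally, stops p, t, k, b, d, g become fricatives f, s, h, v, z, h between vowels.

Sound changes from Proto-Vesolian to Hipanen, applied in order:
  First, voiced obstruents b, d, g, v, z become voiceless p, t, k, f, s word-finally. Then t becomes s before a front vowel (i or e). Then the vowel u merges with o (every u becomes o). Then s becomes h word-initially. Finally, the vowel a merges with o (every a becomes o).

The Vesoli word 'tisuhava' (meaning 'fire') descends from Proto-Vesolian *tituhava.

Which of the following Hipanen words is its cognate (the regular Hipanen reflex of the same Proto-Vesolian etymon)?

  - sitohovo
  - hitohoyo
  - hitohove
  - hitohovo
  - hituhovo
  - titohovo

hitohovo

Hipanen: start from *tituhava.
  rule 1: no change — tituhava
  rule 2 (palatalisation): tituhava → situhava
  rule 3 (vowel merger): situhava → sitohava
  rule 4 (debuccalisation): sitohava → hitohava
  rule 5 (vowel merger): hitohava → hitohovo
  ⇒ Hipanen hitohovo
Among the options, 'hitohovo' alone shows every Hipanen change applied in order.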